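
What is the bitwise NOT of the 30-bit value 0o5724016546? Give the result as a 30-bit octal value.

Each oct digit d becomes 7−d:
  5→2, 7→0, 2→5, 4→3, 0→7, 1→6, 6→1, 5→2, 4→3, 6→1

0o2053761231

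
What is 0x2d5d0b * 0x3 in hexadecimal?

Multiply each base-16 digit by 3, carrying:
  b×3 = 33 → write 1 carry 2
  0×3+2 = 2 → write 2
  d×3 = 39 → write 7 carry 2
  5×3+2 = 17 → write 1 carry 1
  d×3+1 = 40 → write 8 carry 2
  2×3+2 = 8 → write 8

0x881721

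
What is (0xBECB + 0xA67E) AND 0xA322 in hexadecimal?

Add column by column in base 16, right to left:
  B+E = 9 carry 1
  C+7+1 = 4 carry 1
  E+6+1 = 5 carry 1
  B+A+1 = 6 carry 1
  final carry 1
Sum = 0x16549; now AND with 0xA322:
  1&0=0, 6&A=2, 5&3=1, 4&2=0, 9&2=0

0x2100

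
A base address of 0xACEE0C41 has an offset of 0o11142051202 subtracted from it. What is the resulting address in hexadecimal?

0x6365B9BF

0o11142051202 = 0x49885282 in hexadecimal.
Subtract column by column in base 16:
  1-2 → F (borrow)
  4-8-1 → B (borrow)
  C-2-1 → 9
  0-5 → B (borrow)
  E-8-1 → 5
  E-8 → 6
  C-9 → 3
  A-4 → 6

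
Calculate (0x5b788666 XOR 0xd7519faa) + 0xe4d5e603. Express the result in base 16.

0x170feffcf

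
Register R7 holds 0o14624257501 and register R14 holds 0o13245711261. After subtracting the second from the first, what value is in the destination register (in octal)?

0o1356346220

Subtract column by column in base 8:
  1-1 → 0
  0-6 → 2 (borrow)
  5-2-1 → 2
  7-1 → 6
  5-1 → 4
  2-7 → 3 (borrow)
  4-5-1 → 6 (borrow)
  2-4-1 → 5 (borrow)
  6-2-1 → 3
  4-3 → 1
  1-1 → 0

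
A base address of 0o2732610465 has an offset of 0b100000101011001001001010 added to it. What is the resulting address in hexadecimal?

0x17EDC37F

0o2732610465 = 0x176B1135 in hexadecimal.
0b100000101011001001001010 = 0x82B24A in hexadecimal.
Add column by column in base 16, right to left:
  5+A = F
  3+4 = 7
  1+2 = 3
  1+B = C
  B+2 = D
  6+8 = E
  7+0 = 7
  1+0 = 1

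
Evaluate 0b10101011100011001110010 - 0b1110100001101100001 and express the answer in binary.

0b10011101000001100010001

Subtract column by column in base 2:
  0-1 → 1 (borrow)
  1-0-1 → 0
  0-0 → 0
  0-0 → 0
  1-0 → 1
  1-1 → 0
  1-1 → 0
  0-0 → 0
  0-1 → 1 (borrow)
  1-1-1 → 1 (borrow)
  1-0-1 → 0
  0-0 → 0
  0-0 → 0
  0-0 → 0
  1-1 → 0
  1-0 → 1
  1-1 → 0
  0-1 → 1 (borrow)
  1-1-1 → 1 (borrow)
  0-0-1 → 1 (borrow)
  1-0-1 → 0
  0-0 → 0
  1-0 → 1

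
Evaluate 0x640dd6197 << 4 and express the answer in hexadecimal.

Shifting left by 4 bits = 1 hex digit: append 1 zero.

0x640dd61970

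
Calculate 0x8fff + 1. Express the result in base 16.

The trailing 3 digits are F (max in base 16), so adding 1 cascades: they roll to 0 and the next digit up increments.

0x9000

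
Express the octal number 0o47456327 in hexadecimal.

0x9e5cd7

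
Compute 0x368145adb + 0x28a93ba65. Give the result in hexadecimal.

0x5f2a81540

Add column by column in base 16, right to left:
  b+5 = 0 carry 1
  d+6+1 = 4 carry 1
  a+a+1 = 5 carry 1
  5+b+1 = 1 carry 1
  4+3+1 = 8
  1+9 = a
  8+a = 2 carry 1
  6+8+1 = f
  3+2 = 5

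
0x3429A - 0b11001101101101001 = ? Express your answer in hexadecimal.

0b11001101101101001 = 0x19B69 in hexadecimal.
Subtract column by column in base 16:
  A-9 → 1
  9-6 → 3
  2-B → 7 (borrow)
  4-9-1 → A (borrow)
  3-1-1 → 1

0x1A731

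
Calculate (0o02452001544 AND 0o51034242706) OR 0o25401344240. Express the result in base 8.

0o02452001544 AND 0o51034242706 = 0o00010000504.
Then OR with 0o25401344240.

0o25411344744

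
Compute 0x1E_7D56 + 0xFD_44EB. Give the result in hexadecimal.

0x11BC241

Add column by column in base 16, right to left:
  6+B = 1 carry 1
  5+E+1 = 4 carry 1
  D+4+1 = 2 carry 1
  7+4+1 = C
  E+D = B carry 1
  1+F+1 = 1 carry 1
  final carry 1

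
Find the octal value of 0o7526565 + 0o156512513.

Add column by column in base 8, right to left:
  5+3 = 0 carry 1
  6+1+1 = 0 carry 1
  5+5+1 = 3 carry 1
  6+2+1 = 1 carry 1
  2+1+1 = 4
  5+5 = 2 carry 1
  7+6+1 = 6 carry 1
  0+5+1 = 6
  0+1 = 1

0o166241300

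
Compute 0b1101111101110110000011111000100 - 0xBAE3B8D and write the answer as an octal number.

0o14403146067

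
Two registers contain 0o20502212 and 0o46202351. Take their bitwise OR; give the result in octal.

OR each oct digit independently (no carries):
  2|4=6, 0|6=6, 5|2=7, 0|0=0, 2|2=2, 2|3=3, 1|5=5, 2|1=3

0o66702353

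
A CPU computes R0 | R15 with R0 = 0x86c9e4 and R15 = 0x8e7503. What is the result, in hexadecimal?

0x8efde7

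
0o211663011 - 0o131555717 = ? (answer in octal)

Subtract column by column in base 8:
  1-7 → 2 (borrow)
  1-1-1 → 7 (borrow)
  0-7-1 → 0 (borrow)
  3-5-1 → 5 (borrow)
  6-5-1 → 0
  6-5 → 1
  1-1 → 0
  1-3 → 6 (borrow)
  2-1-1 → 0

0o60105072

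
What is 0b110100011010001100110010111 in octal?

Group the bits in threes: 110 100 011 010 001 100 110 010 111 → 643214627.

0o643214627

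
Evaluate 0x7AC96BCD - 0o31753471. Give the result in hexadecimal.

0x7A619494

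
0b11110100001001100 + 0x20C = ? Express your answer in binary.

0b11110101001011000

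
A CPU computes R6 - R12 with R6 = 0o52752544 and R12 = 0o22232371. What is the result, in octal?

0o30520153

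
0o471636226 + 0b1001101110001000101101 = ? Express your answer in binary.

0b101000011100001111011000011

0o471636226 = 0b100111001110011110010010110 in binary.
Add column by column in base 2, right to left:
  0+1 = 1
  1+0 = 1
  1+1 = 0 carry 1
  0+1+1 = 0 carry 1
  1+0+1 = 0 carry 1
  0+1+1 = 0 carry 1
  0+0+1 = 1
  1+0 = 1
  0+0 = 0
  0+1 = 1
  1+0 = 1
  1+0 = 1
  1+0 = 1
  1+1 = 0 carry 1
  0+1+1 = 0 carry 1
  0+1+1 = 0 carry 1
  1+0+1 = 0 carry 1
  1+1+1 = 1 carry 1
  1+1+1 = 1 carry 1
  0+0+1 = 1
  0+0 = 0
  1+1 = 0 carry 1
  1+0+1 = 0 carry 1
  1+0+1 = 0 carry 1
  0+0+1 = 1
  0+0 = 0
  1+0 = 1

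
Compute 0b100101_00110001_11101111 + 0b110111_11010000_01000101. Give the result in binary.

0b10111010000001000110100

Add column by column in base 2, right to left:
  1+1 = 0 carry 1
  1+0+1 = 0 carry 1
  1+1+1 = 1 carry 1
  1+0+1 = 0 carry 1
  0+0+1 = 1
  1+0 = 1
  1+1 = 0 carry 1
  1+0+1 = 0 carry 1
  1+0+1 = 0 carry 1
  0+0+1 = 1
  0+0 = 0
  0+0 = 0
  1+1 = 0 carry 1
  1+0+1 = 0 carry 1
  0+1+1 = 0 carry 1
  0+1+1 = 0 carry 1
  1+1+1 = 1 carry 1
  0+1+1 = 0 carry 1
  1+1+1 = 1 carry 1
  0+0+1 = 1
  0+1 = 1
  1+1 = 0 carry 1
  final carry 1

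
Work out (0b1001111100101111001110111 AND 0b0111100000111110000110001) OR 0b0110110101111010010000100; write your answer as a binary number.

0b111110101111110010110101

0b1001111100101111001110111 AND 0b0111100000111110000110001 = 0b0001100000101110000110001.
Then OR with 0b0110110101111010010000100.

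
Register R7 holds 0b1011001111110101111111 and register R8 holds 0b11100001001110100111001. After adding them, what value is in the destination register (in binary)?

0b100111011001101010111000

Add column by column in base 2, right to left:
  1+1 = 0 carry 1
  1+0+1 = 0 carry 1
  1+0+1 = 0 carry 1
  1+1+1 = 1 carry 1
  1+1+1 = 1 carry 1
  1+1+1 = 1 carry 1
  1+0+1 = 0 carry 1
  0+0+1 = 1
  1+1 = 0 carry 1
  0+0+1 = 1
  1+1 = 0 carry 1
  1+1+1 = 1 carry 1
  1+1+1 = 1 carry 1
  1+0+1 = 0 carry 1
  1+0+1 = 0 carry 1
  1+1+1 = 1 carry 1
  0+0+1 = 1
  0+0 = 0
  1+0 = 1
  1+0 = 1
  0+1 = 1
  1+1 = 0 carry 1
  0+1+1 = 0 carry 1
  final carry 1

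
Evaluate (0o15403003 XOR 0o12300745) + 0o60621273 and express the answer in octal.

0o70525241

First 0o15403003 XOR 0o12300745 = 0o07703746.
Add column by column in base 8, right to left:
  6+3 = 1 carry 1
  4+7+1 = 4 carry 1
  7+2+1 = 2 carry 1
  3+1+1 = 5
  0+2 = 2
  7+6 = 5 carry 1
  7+0+1 = 0 carry 1
  0+6+1 = 7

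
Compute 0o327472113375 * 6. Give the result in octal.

Multiply each base-8 digit by 6, carrying:
  5×6 = 30 → write 6 carry 3
  7×6+3 = 45 → write 5 carry 5
  3×6+5 = 23 → write 7 carry 2
  3×6+2 = 20 → write 4 carry 2
  1×6+2 = 8 → write 0 carry 1
  1×6+1 = 7 → write 7
  2×6 = 12 → write 4 carry 1
  7×6+1 = 43 → write 3 carry 5
  4×6+5 = 29 → write 5 carry 3
  7×6+3 = 45 → write 5 carry 5
  2×6+5 = 17 → write 1 carry 2
  3×6+2 = 20 → write 4 carry 2
  remaining carry: 2

0o2415534704756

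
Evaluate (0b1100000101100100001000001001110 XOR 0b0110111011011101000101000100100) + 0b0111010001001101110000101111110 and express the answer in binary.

0b10010010000000110111101111101000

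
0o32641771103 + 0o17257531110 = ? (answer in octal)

0o52121522213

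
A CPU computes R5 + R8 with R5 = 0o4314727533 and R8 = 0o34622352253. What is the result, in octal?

0o41137302006

Add column by column in base 8, right to left:
  3+3 = 6
  3+5 = 0 carry 1
  5+2+1 = 0 carry 1
  7+2+1 = 2 carry 1
  2+5+1 = 0 carry 1
  7+3+1 = 3 carry 1
  4+2+1 = 7
  1+2 = 3
  3+6 = 1 carry 1
  4+4+1 = 1 carry 1
  0+3+1 = 4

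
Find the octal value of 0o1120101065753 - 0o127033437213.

Subtract column by column in base 8:
  3-3 → 0
  5-1 → 4
  7-2 → 5
  5-7 → 6 (borrow)
  6-3-1 → 2
  0-4 → 4 (borrow)
  1-3-1 → 5 (borrow)
  0-3-1 → 4 (borrow)
  1-0-1 → 0
  0-7 → 1 (borrow)
  2-2-1 → 7 (borrow)
  1-1-1 → 7 (borrow)
  1-0-1 → 0

0o771045426540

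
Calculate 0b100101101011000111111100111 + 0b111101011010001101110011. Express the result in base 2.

0b101101010110011001101011010

Add column by column in base 2, right to left:
  1+1 = 0 carry 1
  1+1+1 = 1 carry 1
  1+0+1 = 0 carry 1
  0+0+1 = 1
  0+1 = 1
  1+1 = 0 carry 1
  1+1+1 = 1 carry 1
  1+0+1 = 0 carry 1
  1+1+1 = 1 carry 1
  1+1+1 = 1 carry 1
  1+0+1 = 0 carry 1
  1+0+1 = 0 carry 1
  0+0+1 = 1
  0+1 = 1
  0+0 = 0
  1+1 = 0 carry 1
  1+1+1 = 1 carry 1
  0+0+1 = 1
  1+1 = 0 carry 1
  0+0+1 = 1
  1+1 = 0 carry 1
  1+1+1 = 1 carry 1
  0+1+1 = 0 carry 1
  1+1+1 = 1 carry 1
  0+0+1 = 1
  0+0 = 0
  1+0 = 1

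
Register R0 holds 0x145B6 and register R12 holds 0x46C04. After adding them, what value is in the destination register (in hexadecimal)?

Add column by column in base 16, right to left:
  6+4 = A
  B+0 = B
  5+C = 1 carry 1
  4+6+1 = B
  1+4 = 5

0x5B1BA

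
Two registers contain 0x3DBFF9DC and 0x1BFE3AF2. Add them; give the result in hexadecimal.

Add column by column in base 16, right to left:
  C+2 = E
  D+F = C carry 1
  9+A+1 = 4 carry 1
  F+3+1 = 3 carry 1
  F+E+1 = E carry 1
  B+F+1 = B carry 1
  D+B+1 = 9 carry 1
  3+1+1 = 5

0x59BE34CE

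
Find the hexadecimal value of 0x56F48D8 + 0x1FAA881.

Add column by column in base 16, right to left:
  8+1 = 9
  D+8 = 5 carry 1
  8+8+1 = 1 carry 1
  4+A+1 = F
  F+A = 9 carry 1
  6+F+1 = 6 carry 1
  5+1+1 = 7

0x769F159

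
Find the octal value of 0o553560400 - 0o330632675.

0o222725503

Subtract column by column in base 8:
  0-5 → 3 (borrow)
  0-7-1 → 0 (borrow)
  4-6-1 → 5 (borrow)
  0-2-1 → 5 (borrow)
  6-3-1 → 2
  5-6 → 7 (borrow)
  3-0-1 → 2
  5-3 → 2
  5-3 → 2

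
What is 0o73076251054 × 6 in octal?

Multiply each base-8 digit by 6, carrying:
  4×6 = 24 → write 0 carry 3
  5×6+3 = 33 → write 1 carry 4
  0×6+4 = 4 → write 4
  1×6 = 6 → write 6
  5×6 = 30 → write 6 carry 3
  2×6+3 = 15 → write 7 carry 1
  6×6+1 = 37 → write 5 carry 4
  7×6+4 = 46 → write 6 carry 5
  0×6+5 = 5 → write 5
  3×6 = 18 → write 2 carry 2
  7×6+2 = 44 → write 4 carry 5
  remaining carry: 5

0o542565766410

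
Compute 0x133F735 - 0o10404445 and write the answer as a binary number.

0b1000100011110111000010000

0x133F735 = 0b1001100111111011100110101 in binary.
0o10404445 = 0b1000100000100100100101 in binary.
Subtract column by column in base 2:
  1-1 → 0
  0-0 → 0
  1-1 → 0
  0-0 → 0
  1-0 → 1
  1-1 → 0
  0-0 → 0
  0-0 → 0
  1-1 → 0
  1-0 → 1
  1-0 → 1
  0-1 → 1 (borrow)
  1-0-1 → 0
  1-0 → 1
  1-0 → 1
  1-0 → 1
  1-0 → 1
  1-1 → 0
  0-0 → 0
  0-0 → 0
  1-0 → 1
  1-1 → 0
  0-0 → 0
  0-0 → 0
  1-0 → 1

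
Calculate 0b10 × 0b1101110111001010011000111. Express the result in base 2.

Multiply each base-2 digit by 2, carrying:
  1×2 = 2 → write 0 carry 1
  1×2+1 = 3 → write 1 carry 1
  1×2+1 = 3 → write 1 carry 1
  0×2+1 = 1 → write 1
  0×2 = 0 → write 0
  0×2 = 0 → write 0
  1×2 = 2 → write 0 carry 1
  1×2+1 = 3 → write 1 carry 1
  0×2+1 = 1 → write 1
  0×2 = 0 → write 0
  1×2 = 2 → write 0 carry 1
  0×2+1 = 1 → write 1
  1×2 = 2 → write 0 carry 1
  0×2+1 = 1 → write 1
  0×2 = 0 → write 0
  1×2 = 2 → write 0 carry 1
  1×2+1 = 3 → write 1 carry 1
  1×2+1 = 3 → write 1 carry 1
  0×2+1 = 1 → write 1
  1×2 = 2 → write 0 carry 1
  1×2+1 = 3 → write 1 carry 1
  1×2+1 = 3 → write 1 carry 1
  0×2+1 = 1 → write 1
  1×2 = 2 → write 0 carry 1
  1×2+1 = 3 → write 1 carry 1
  remaining carry: 1

0b11011101110010100110001110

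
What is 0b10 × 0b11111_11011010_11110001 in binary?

Multiply each base-2 digit by 2, carrying:
  1×2 = 2 → write 0 carry 1
  0×2+1 = 1 → write 1
  0×2 = 0 → write 0
  0×2 = 0 → write 0
  1×2 = 2 → write 0 carry 1
  1×2+1 = 3 → write 1 carry 1
  1×2+1 = 3 → write 1 carry 1
  1×2+1 = 3 → write 1 carry 1
  0×2+1 = 1 → write 1
  1×2 = 2 → write 0 carry 1
  0×2+1 = 1 → write 1
  1×2 = 2 → write 0 carry 1
  1×2+1 = 3 → write 1 carry 1
  0×2+1 = 1 → write 1
  1×2 = 2 → write 0 carry 1
  1×2+1 = 3 → write 1 carry 1
  1×2+1 = 3 → write 1 carry 1
  1×2+1 = 3 → write 1 carry 1
  1×2+1 = 3 → write 1 carry 1
  1×2+1 = 3 → write 1 carry 1
  1×2+1 = 3 → write 1 carry 1
  remaining carry: 1

0b1111111011010111100010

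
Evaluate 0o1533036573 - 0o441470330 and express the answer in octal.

0o1071346243

Subtract column by column in base 8:
  3-0 → 3
  7-3 → 4
  5-3 → 2
  6-0 → 6
  3-7 → 4 (borrow)
  0-4-1 → 3 (borrow)
  3-1-1 → 1
  3-4 → 7 (borrow)
  5-4-1 → 0
  1-0 → 1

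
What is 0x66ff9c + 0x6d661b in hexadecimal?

Add column by column in base 16, right to left:
  c+b = 7 carry 1
  9+1+1 = b
  f+6 = 5 carry 1
  f+6+1 = 6 carry 1
  6+d+1 = 4 carry 1
  6+6+1 = d

0xd465b7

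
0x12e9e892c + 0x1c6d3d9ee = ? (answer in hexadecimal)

Add column by column in base 16, right to left:
  c+e = a carry 1
  2+e+1 = 1 carry 1
  9+9+1 = 3 carry 1
  8+d+1 = 6 carry 1
  e+3+1 = 2 carry 1
  9+d+1 = 7 carry 1
  e+6+1 = 5 carry 1
  2+c+1 = f
  1+1 = 2

0x2f572631a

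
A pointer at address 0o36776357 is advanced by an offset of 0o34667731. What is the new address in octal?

0o73666310

Add column by column in base 8, right to left:
  7+1 = 0 carry 1
  5+3+1 = 1 carry 1
  3+7+1 = 3 carry 1
  6+7+1 = 6 carry 1
  7+6+1 = 6 carry 1
  7+6+1 = 6 carry 1
  6+4+1 = 3 carry 1
  3+3+1 = 7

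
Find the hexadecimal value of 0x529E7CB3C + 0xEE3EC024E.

0x140DD3CD8A

Add column by column in base 16, right to left:
  C+E = A carry 1
  3+4+1 = 8
  B+2 = D
  C+0 = C
  7+C = 3 carry 1
  E+E+1 = D carry 1
  9+3+1 = D
  2+E = 0 carry 1
  5+E+1 = 4 carry 1
  final carry 1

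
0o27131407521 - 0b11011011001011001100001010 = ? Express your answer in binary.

0o27131407521 = 0b10111001011001100000111101010001 in binary.
Subtract column by column in base 2:
  1-0 → 1
  0-1 → 1 (borrow)
  0-0-1 → 1 (borrow)
  0-1-1 → 0 (borrow)
  1-0-1 → 0
  0-0 → 0
  1-0 → 1
  0-0 → 0
  1-1 → 0
  1-1 → 0
  1-0 → 1
  1-0 → 1
  0-1 → 1 (borrow)
  0-1-1 → 0 (borrow)
  0-0-1 → 1 (borrow)
  0-1-1 → 0 (borrow)
  0-0-1 → 1 (borrow)
  1-0-1 → 0
  1-1 → 0
  0-1 → 1 (borrow)
  0-0-1 → 1 (borrow)
  1-1-1 → 1 (borrow)
  1-1-1 → 1 (borrow)
  0-0-1 → 1 (borrow)
  1-1-1 → 1 (borrow)
  0-1-1 → 0 (borrow)
  0-0-1 → 1 (borrow)
  1-0-1 → 0
  1-0 → 1
  1-0 → 1
  0-0 → 0
  1-0 → 1

0b10110101111110010101110001000111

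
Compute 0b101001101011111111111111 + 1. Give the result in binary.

The trailing 14 digits are 1 (max in base 2), so adding 1 cascades: they roll to 0 and the next digit up increments.

0b101001101100000000000000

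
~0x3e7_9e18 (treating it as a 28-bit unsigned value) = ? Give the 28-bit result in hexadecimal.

0xc1861e7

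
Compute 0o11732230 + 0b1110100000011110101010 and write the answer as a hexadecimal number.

0o11732230 = 0x27b498 in hexadecimal.
0b1110100000011110101010 = 0x3a07aa in hexadecimal.
Add column by column in base 16, right to left:
  8+a = 2 carry 1
  9+a+1 = 4 carry 1
  4+7+1 = c
  b+0 = b
  7+a = 1 carry 1
  2+3+1 = 6

0x61bc42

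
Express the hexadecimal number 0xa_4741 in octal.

0o2443501

Expand each hex digit to 4 bits: a=1010 4=0100 7=0111 4=0100 1=0001.
Group the bits in threes: 010 100 100 011 101 000 001 → 2443501.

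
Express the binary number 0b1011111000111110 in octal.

0o137076

Group the bits in threes: 001 011 111 000 111 110 → 137076.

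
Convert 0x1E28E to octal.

Expand each hex digit to 4 bits: 1=0001 E=1110 2=0010 8=1000 E=1110.
Group the bits in threes: 011 110 001 010 001 110 → 361216.

0o361216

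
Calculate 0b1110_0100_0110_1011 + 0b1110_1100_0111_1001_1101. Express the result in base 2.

0b11111010110000001000

Add column by column in base 2, right to left:
  1+1 = 0 carry 1
  1+0+1 = 0 carry 1
  0+1+1 = 0 carry 1
  1+1+1 = 1 carry 1
  0+1+1 = 0 carry 1
  1+0+1 = 0 carry 1
  1+0+1 = 0 carry 1
  0+1+1 = 0 carry 1
  0+1+1 = 0 carry 1
  0+1+1 = 0 carry 1
  1+1+1 = 1 carry 1
  0+0+1 = 1
  0+0 = 0
  1+0 = 1
  1+1 = 0 carry 1
  1+1+1 = 1 carry 1
  0+0+1 = 1
  0+1 = 1
  0+1 = 1
  0+1 = 1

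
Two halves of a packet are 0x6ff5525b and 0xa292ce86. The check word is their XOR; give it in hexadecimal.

XOR each hex digit independently (no carries):
  6^a=c, f^2=d, f^9=6, 5^2=7, 5^c=9, 2^e=c, 5^8=d, b^6=d

0xcd679cdd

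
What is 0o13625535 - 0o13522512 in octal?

Subtract column by column in base 8:
  5-2 → 3
  3-1 → 2
  5-5 → 0
  5-2 → 3
  2-2 → 0
  6-5 → 1
  3-3 → 0
  1-1 → 0

0o103023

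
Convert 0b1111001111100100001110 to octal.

0o17174416

Group the bits in threes: 001 111 001 111 100 100 001 110 → 17174416.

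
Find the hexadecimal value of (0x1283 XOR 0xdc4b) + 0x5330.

First 0x1283 XOR 0xdc4b = 0xcec8.
Add column by column in base 16, right to left:
  8+0 = 8
  c+3 = f
  e+3 = 1 carry 1
  c+5+1 = 2 carry 1
  final carry 1

0x121f8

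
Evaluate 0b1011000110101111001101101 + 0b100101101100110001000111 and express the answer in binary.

0b1111110100010101010110100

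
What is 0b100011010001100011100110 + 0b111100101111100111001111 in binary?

0b1100000000001001010110101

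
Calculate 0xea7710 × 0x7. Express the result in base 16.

0x6694170

Multiply each base-16 digit by 7, carrying:
  0×7 = 0 → write 0
  1×7 = 7 → write 7
  7×7 = 49 → write 1 carry 3
  7×7+3 = 52 → write 4 carry 3
  a×7+3 = 73 → write 9 carry 4
  e×7+4 = 102 → write 6 carry 6
  remaining carry: 6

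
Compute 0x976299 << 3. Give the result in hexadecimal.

0x4BB14C8

3 bits is not a whole number of base-16 digits; in binary: 100101110110001010011001 << 3 = 100101110110001010011001000.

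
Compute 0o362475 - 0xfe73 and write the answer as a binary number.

0b1110011011001010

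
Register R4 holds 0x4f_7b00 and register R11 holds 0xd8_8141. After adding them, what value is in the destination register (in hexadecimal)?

Add column by column in base 16, right to left:
  0+1 = 1
  0+4 = 4
  b+1 = c
  7+8 = f
  f+8 = 7 carry 1
  4+d+1 = 2 carry 1
  final carry 1

0x127fc41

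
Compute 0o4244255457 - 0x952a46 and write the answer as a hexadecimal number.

0o4244255457 = 0x22915b2f in hexadecimal.
Subtract column by column in base 16:
  f-6 → 9
  2-4 → e (borrow)
  b-a-1 → 0
  5-2 → 3
  1-5 → c (borrow)
  9-9-1 → f (borrow)
  2-0-1 → 1
  2-0 → 2

0x21fc30e9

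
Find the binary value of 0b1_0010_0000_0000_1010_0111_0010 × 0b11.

0b11011000000001111101010110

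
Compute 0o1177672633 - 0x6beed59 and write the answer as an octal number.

0o320104102

0x6beed59 = 0o657566531 in octal.
Subtract column by column in base 8:
  3-1 → 2
  3-3 → 0
  6-5 → 1
  2-6 → 4 (borrow)
  7-6-1 → 0
  6-5 → 1
  7-7 → 0
  7-5 → 2
  1-6 → 3 (borrow)
  1-0-1 → 0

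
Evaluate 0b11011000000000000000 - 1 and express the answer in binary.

0b11010111111111111111

The trailing 15 digits are 0, so subtracting 1 borrows through: they become 1 and the next digit up decrements.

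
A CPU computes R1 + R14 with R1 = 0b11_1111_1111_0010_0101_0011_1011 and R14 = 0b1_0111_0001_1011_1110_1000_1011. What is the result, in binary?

0b101011100001110001111000110

Add column by column in base 2, right to left:
  1+1 = 0 carry 1
  1+1+1 = 1 carry 1
  0+0+1 = 1
  1+1 = 0 carry 1
  1+0+1 = 0 carry 1
  1+0+1 = 0 carry 1
  0+0+1 = 1
  0+1 = 1
  1+0 = 1
  0+1 = 1
  1+1 = 0 carry 1
  0+1+1 = 0 carry 1
  0+1+1 = 0 carry 1
  1+1+1 = 1 carry 1
  0+0+1 = 1
  0+1 = 1
  1+1 = 0 carry 1
  1+0+1 = 0 carry 1
  1+0+1 = 0 carry 1
  1+0+1 = 0 carry 1
  1+1+1 = 1 carry 1
  1+1+1 = 1 carry 1
  1+1+1 = 1 carry 1
  1+0+1 = 0 carry 1
  1+1+1 = 1 carry 1
  1+0+1 = 0 carry 1
  final carry 1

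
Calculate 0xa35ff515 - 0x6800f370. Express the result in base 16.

0x3b5f01a5

Subtract column by column in base 16:
  5-0 → 5
  1-7 → a (borrow)
  5-3-1 → 1
  f-f → 0
  f-0 → f
  5-0 → 5
  3-8 → b (borrow)
  a-6-1 → 3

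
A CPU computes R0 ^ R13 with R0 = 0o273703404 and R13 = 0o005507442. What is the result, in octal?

XOR each oct digit independently (no carries):
  2^0=2, 7^0=7, 3^5=6, 7^5=2, 0^0=0, 3^7=4, 4^4=0, 0^4=4, 4^2=6

0o276204046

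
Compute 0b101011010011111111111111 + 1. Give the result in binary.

The trailing 14 digits are 1 (max in base 2), so adding 1 cascades: they roll to 0 and the next digit up increments.

0b101011010100000000000000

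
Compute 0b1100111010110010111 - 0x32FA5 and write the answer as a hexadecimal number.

0b1100111010110010111 = 0x67597 in hexadecimal.
Subtract column by column in base 16:
  7-5 → 2
  9-A → F (borrow)
  5-F-1 → 5 (borrow)
  7-2-1 → 4
  6-3 → 3

0x345F2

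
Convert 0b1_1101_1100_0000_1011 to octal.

0o356013

Group the bits in threes: 011 101 110 000 001 011 → 356013.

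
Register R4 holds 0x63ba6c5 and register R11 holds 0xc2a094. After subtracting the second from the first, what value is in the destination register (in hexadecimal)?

0x5790631

Subtract column by column in base 16:
  5-4 → 1
  c-9 → 3
  6-0 → 6
  a-a → 0
  b-2 → 9
  3-c → 7 (borrow)
  6-0-1 → 5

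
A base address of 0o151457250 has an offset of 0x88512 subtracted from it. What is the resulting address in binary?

0b1100111011101100110010110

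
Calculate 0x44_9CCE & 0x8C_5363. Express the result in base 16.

0x041042

AND each hex digit independently (no carries):
  4&8=0, 4&C=4, 9&5=1, C&3=0, C&6=4, E&3=2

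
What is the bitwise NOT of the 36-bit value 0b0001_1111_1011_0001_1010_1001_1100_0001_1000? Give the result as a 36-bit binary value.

Invert each bit: 000111111011000110101001110000011000 → 111000000100111001010110001111100111.

0b111000000100111001010110001111100111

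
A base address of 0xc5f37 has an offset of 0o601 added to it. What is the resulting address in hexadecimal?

0xc60b8

0o601 = 0x181 in hexadecimal.
Add column by column in base 16, right to left:
  7+1 = 8
  3+8 = b
  f+1 = 0 carry 1
  5+0+1 = 6
  c+0 = c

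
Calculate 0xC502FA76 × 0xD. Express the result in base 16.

0xA0126B7FE

Multiply each base-16 digit by 13, carrying:
  6×13 = 78 → write E carry 4
  7×13+4 = 95 → write F carry 5
  A×13+5 = 135 → write 7 carry 8
  F×13+8 = 203 → write B carry 12
  2×13+12 = 38 → write 6 carry 2
  0×13+2 = 2 → write 2
  5×13 = 65 → write 1 carry 4
  C×13+4 = 160 → write 0 carry 10
  remaining carry: A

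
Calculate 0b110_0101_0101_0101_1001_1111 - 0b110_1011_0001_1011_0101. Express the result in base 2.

0b10111101010001111101010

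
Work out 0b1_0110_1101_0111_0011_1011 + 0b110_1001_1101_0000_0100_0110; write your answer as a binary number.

Add column by column in base 2, right to left:
  1+0 = 1
  1+1 = 0 carry 1
  0+1+1 = 0 carry 1
  1+0+1 = 0 carry 1
  1+0+1 = 0 carry 1
  1+0+1 = 0 carry 1
  0+1+1 = 0 carry 1
  0+0+1 = 1
  1+0 = 1
  1+0 = 1
  1+0 = 1
  0+0 = 0
  1+1 = 0 carry 1
  0+0+1 = 1
  1+1 = 0 carry 1
  1+1+1 = 1 carry 1
  0+1+1 = 0 carry 1
  1+0+1 = 0 carry 1
  1+0+1 = 0 carry 1
  0+1+1 = 0 carry 1
  1+0+1 = 0 carry 1
  0+1+1 = 0 carry 1
  0+1+1 = 0 carry 1
  final carry 1

0b100000001010011110000001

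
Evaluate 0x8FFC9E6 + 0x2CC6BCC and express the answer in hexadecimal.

Add column by column in base 16, right to left:
  6+C = 2 carry 1
  E+C+1 = B carry 1
  9+B+1 = 5 carry 1
  C+6+1 = 3 carry 1
  F+C+1 = C carry 1
  F+C+1 = C carry 1
  8+2+1 = B

0xBCC35B2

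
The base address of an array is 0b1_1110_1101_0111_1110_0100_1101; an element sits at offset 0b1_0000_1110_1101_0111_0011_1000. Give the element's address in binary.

Add column by column in base 2, right to left:
  1+0 = 1
  0+0 = 0
  1+0 = 1
  1+1 = 0 carry 1
  0+1+1 = 0 carry 1
  0+1+1 = 0 carry 1
  1+0+1 = 0 carry 1
  0+0+1 = 1
  0+1 = 1
  1+1 = 0 carry 1
  1+1+1 = 1 carry 1
  1+0+1 = 0 carry 1
  1+1+1 = 1 carry 1
  1+0+1 = 0 carry 1
  1+1+1 = 1 carry 1
  0+1+1 = 0 carry 1
  1+0+1 = 0 carry 1
  0+1+1 = 0 carry 1
  1+1+1 = 1 carry 1
  1+1+1 = 1 carry 1
  0+0+1 = 1
  1+0 = 1
  1+0 = 1
  1+0 = 1
  1+1 = 0 carry 1
  final carry 1

0b10111111000101010110000101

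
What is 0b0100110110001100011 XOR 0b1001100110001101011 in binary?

0b1101010000000001000

XOR bit by bit (1 where the bits differ):
  0100110110001100011
^ 1001100110001101011
= 1101010000000001000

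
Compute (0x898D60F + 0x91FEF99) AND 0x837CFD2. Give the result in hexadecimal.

0x30C580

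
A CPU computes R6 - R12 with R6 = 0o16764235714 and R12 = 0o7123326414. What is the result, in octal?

Subtract column by column in base 8:
  4-4 → 0
  1-1 → 0
  7-4 → 3
  5-6 → 7 (borrow)
  3-2-1 → 0
  2-3 → 7 (borrow)
  4-3-1 → 0
  6-2 → 4
  7-1 → 6
  6-7 → 7 (borrow)
  1-0-1 → 0

0o7640707300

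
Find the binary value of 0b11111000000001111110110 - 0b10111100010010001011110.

0b111011101111110011000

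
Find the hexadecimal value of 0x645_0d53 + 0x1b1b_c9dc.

Add column by column in base 16, right to left:
  3+c = f
  5+d = 2 carry 1
  d+9+1 = 7 carry 1
  0+c+1 = d
  5+b = 0 carry 1
  4+1+1 = 6
  6+b = 1 carry 1
  0+1+1 = 2

0x2160d72f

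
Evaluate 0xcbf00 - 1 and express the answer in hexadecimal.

0xcbeff

The trailing 2 digits are 0, so subtracting 1 borrows through: they become F and the next digit up decrements.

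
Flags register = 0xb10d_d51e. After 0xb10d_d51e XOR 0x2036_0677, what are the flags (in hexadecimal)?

0x913bd369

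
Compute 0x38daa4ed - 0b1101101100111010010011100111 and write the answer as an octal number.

0x38daa4ed = 0o7066522355 in octal.
0b1101101100111010010011100111 = 0o1554722347 in octal.
Subtract column by column in base 8:
  5-7 → 6 (borrow)
  5-4-1 → 0
  3-3 → 0
  2-2 → 0
  2-2 → 0
  5-7 → 6 (borrow)
  6-4-1 → 1
  6-5 → 1
  0-5 → 3 (borrow)
  7-1-1 → 5

0o5311600006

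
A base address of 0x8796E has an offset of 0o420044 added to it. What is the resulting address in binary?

0b10101001100110010010

0x8796E = 0b10000111100101101110 in binary.
0o420044 = 0b100010000000100100 in binary.
Add column by column in base 2, right to left:
  0+0 = 0
  1+0 = 1
  1+1 = 0 carry 1
  1+0+1 = 0 carry 1
  0+0+1 = 1
  1+1 = 0 carry 1
  1+0+1 = 0 carry 1
  0+0+1 = 1
  1+0 = 1
  0+0 = 0
  0+0 = 0
  1+0 = 1
  1+0 = 1
  1+1 = 0 carry 1
  1+0+1 = 0 carry 1
  0+0+1 = 1
  0+0 = 0
  0+1 = 1
  0+0 = 0
  1+0 = 1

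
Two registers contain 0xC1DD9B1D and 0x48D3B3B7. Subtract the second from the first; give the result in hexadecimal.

0x7909E766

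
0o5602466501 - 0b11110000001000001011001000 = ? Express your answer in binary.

0b101010010010011110101001111001

0o5602466501 = 0b101110000010100110110101000001 in binary.
Subtract column by column in base 2:
  1-0 → 1
  0-0 → 0
  0-0 → 0
  0-1 → 1 (borrow)
  0-0-1 → 1 (borrow)
  0-0-1 → 1 (borrow)
  1-1-1 → 1 (borrow)
  0-1-1 → 0 (borrow)
  1-0-1 → 0
  0-1 → 1 (borrow)
  1-0-1 → 0
  1-0 → 1
  0-0 → 0
  1-0 → 1
  1-0 → 1
  0-1 → 1 (borrow)
  0-0-1 → 1 (borrow)
  1-0-1 → 0
  0-0 → 0
  1-0 → 1
  0-0 → 0
  0-0 → 0
  0-1 → 1 (borrow)
  0-1-1 → 0 (borrow)
  0-1-1 → 0 (borrow)
  1-1-1 → 1 (borrow)
  1-0-1 → 0
  1-0 → 1
  0-0 → 0
  1-0 → 1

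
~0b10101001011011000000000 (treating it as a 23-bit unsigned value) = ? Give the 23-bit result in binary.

0b01010110100100111111111

Invert each bit: 10101001011011000000000 → 01010110100100111111111.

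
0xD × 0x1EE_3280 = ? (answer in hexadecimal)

0x19189080

Multiply each base-16 digit by 13, carrying:
  0×13 = 0 → write 0
  8×13 = 104 → write 8 carry 6
  2×13+6 = 32 → write 0 carry 2
  3×13+2 = 41 → write 9 carry 2
  E×13+2 = 184 → write 8 carry 11
  E×13+11 = 193 → write 1 carry 12
  1×13+12 = 25 → write 9 carry 1
  remaining carry: 1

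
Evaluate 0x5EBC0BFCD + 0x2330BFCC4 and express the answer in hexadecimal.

Add column by column in base 16, right to left:
  D+4 = 1 carry 1
  C+C+1 = 9 carry 1
  F+C+1 = C carry 1
  B+F+1 = B carry 1
  0+B+1 = C
  C+0 = C
  B+3 = E
  E+3 = 1 carry 1
  5+2+1 = 8

0x81ECCBC91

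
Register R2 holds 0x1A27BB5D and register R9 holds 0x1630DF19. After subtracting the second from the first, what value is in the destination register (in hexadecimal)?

0x3F6DC44

Subtract column by column in base 16:
  D-9 → 4
  5-1 → 4
  B-F → C (borrow)
  B-D-1 → D (borrow)
  7-0-1 → 6
  2-3 → F (borrow)
  A-6-1 → 3
  1-1 → 0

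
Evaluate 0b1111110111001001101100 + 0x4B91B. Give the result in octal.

0o21025607

0b1111110111001001101100 = 0o17671154 in octal.
0x4B91B = 0o1134433 in octal.
Add column by column in base 8, right to left:
  4+3 = 7
  5+3 = 0 carry 1
  1+4+1 = 6
  1+4 = 5
  7+3 = 2 carry 1
  6+1+1 = 0 carry 1
  7+1+1 = 1 carry 1
  1+0+1 = 2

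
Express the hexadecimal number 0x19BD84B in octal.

Expand each hex digit to 4 bits: 1=0001 9=1001 B=1011 D=1101 8=1000 4=0100 B=1011.
Group the bits in threes: 001 100 110 111 101 100 001 001 011 → 146754113.

0o146754113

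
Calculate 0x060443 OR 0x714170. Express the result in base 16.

0x774573

OR each hex digit independently (no carries):
  0|7=7, 6|1=7, 0|4=4, 4|1=5, 4|7=7, 3|0=3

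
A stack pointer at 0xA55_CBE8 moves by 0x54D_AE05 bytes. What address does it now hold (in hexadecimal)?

0xFA379ED

Add column by column in base 16, right to left:
  8+5 = D
  E+0 = E
  B+E = 9 carry 1
  C+A+1 = 7 carry 1
  5+D+1 = 3 carry 1
  5+4+1 = A
  A+5 = F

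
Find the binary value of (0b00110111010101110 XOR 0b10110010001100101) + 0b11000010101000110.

0b101001000000010001

First 0b00110111010101110 XOR 0b10110010001100101 = 0b10000101011001011.
Add column by column in base 2, right to left:
  1+0 = 1
  1+1 = 0 carry 1
  0+1+1 = 0 carry 1
  1+0+1 = 0 carry 1
  0+0+1 = 1
  0+0 = 0
  1+1 = 0 carry 1
  1+0+1 = 0 carry 1
  0+1+1 = 0 carry 1
  1+0+1 = 0 carry 1
  0+1+1 = 0 carry 1
  1+0+1 = 0 carry 1
  0+0+1 = 1
  0+0 = 0
  0+0 = 0
  0+1 = 1
  1+1 = 0 carry 1
  final carry 1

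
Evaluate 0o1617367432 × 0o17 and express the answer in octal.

Multiply each base-8 digit by 15, carrying:
  2×15 = 30 → write 6 carry 3
  3×15+3 = 48 → write 0 carry 6
  4×15+6 = 66 → write 2 carry 8
  7×15+8 = 113 → write 1 carry 14
  6×15+14 = 104 → write 0 carry 13
  3×15+13 = 58 → write 2 carry 7
  7×15+7 = 112 → write 0 carry 14
  1×15+14 = 29 → write 5 carry 3
  6×15+3 = 93 → write 5 carry 11
  1×15+11 = 26 → write 2 carry 3
  remaining carry: 3

0o32550201206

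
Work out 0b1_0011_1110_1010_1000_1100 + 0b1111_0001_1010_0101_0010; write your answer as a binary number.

0b1000110000010011011110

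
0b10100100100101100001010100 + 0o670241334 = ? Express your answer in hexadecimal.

0x9739B30

0b10100100100101100001010100 = 0x2925854 in hexadecimal.
0o670241334 = 0x6E142DC in hexadecimal.
Add column by column in base 16, right to left:
  4+C = 0 carry 1
  5+D+1 = 3 carry 1
  8+2+1 = B
  5+4 = 9
  2+1 = 3
  9+E = 7 carry 1
  2+6+1 = 9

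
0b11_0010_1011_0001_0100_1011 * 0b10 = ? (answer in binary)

Multiply each base-2 digit by 2, carrying:
  1×2 = 2 → write 0 carry 1
  1×2+1 = 3 → write 1 carry 1
  0×2+1 = 1 → write 1
  1×2 = 2 → write 0 carry 1
  0×2+1 = 1 → write 1
  0×2 = 0 → write 0
  1×2 = 2 → write 0 carry 1
  0×2+1 = 1 → write 1
  1×2 = 2 → write 0 carry 1
  0×2+1 = 1 → write 1
  0×2 = 0 → write 0
  0×2 = 0 → write 0
  1×2 = 2 → write 0 carry 1
  1×2+1 = 3 → write 1 carry 1
  0×2+1 = 1 → write 1
  1×2 = 2 → write 0 carry 1
  0×2+1 = 1 → write 1
  1×2 = 2 → write 0 carry 1
  0×2+1 = 1 → write 1
  0×2 = 0 → write 0
  1×2 = 2 → write 0 carry 1
  1×2+1 = 3 → write 1 carry 1
  remaining carry: 1

0b11001010110001010010110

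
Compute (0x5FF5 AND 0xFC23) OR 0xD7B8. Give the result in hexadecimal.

0xDFB9

0x5FF5 AND 0xFC23 = 0x5C21.
Then OR with 0xD7B8.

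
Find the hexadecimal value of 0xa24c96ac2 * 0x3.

0x1e6e5c4046

Multiply each base-16 digit by 3, carrying:
  2×3 = 6 → write 6
  c×3 = 36 → write 4 carry 2
  a×3+2 = 32 → write 0 carry 2
  6×3+2 = 20 → write 4 carry 1
  9×3+1 = 28 → write c carry 1
  c×3+1 = 37 → write 5 carry 2
  4×3+2 = 14 → write e
  2×3 = 6 → write 6
  a×3 = 30 → write e carry 1
  remaining carry: 1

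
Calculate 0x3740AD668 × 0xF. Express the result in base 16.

0x33CCA29018

Multiply each base-16 digit by 15, carrying:
  8×15 = 120 → write 8 carry 7
  6×15+7 = 97 → write 1 carry 6
  6×15+6 = 96 → write 0 carry 6
  D×15+6 = 201 → write 9 carry 12
  A×15+12 = 162 → write 2 carry 10
  0×15+10 = 10 → write A
  4×15 = 60 → write C carry 3
  7×15+3 = 108 → write C carry 6
  3×15+6 = 51 → write 3 carry 3
  remaining carry: 3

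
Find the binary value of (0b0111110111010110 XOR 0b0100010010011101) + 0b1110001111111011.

0b10001110101000110

First 0b0111110111010110 XOR 0b0100010010011101 = 0b0011100101001011.
Add column by column in base 2, right to left:
  1+1 = 0 carry 1
  1+1+1 = 1 carry 1
  0+0+1 = 1
  1+1 = 0 carry 1
  0+1+1 = 0 carry 1
  0+1+1 = 0 carry 1
  1+1+1 = 1 carry 1
  0+1+1 = 0 carry 1
  1+1+1 = 1 carry 1
  0+1+1 = 0 carry 1
  0+0+1 = 1
  1+0 = 1
  1+0 = 1
  1+1 = 0 carry 1
  0+1+1 = 0 carry 1
  0+1+1 = 0 carry 1
  final carry 1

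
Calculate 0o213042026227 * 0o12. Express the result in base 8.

0o2556524336746

Multiply each base-8 digit by 10, carrying:
  7×10 = 70 → write 6 carry 8
  2×10+8 = 28 → write 4 carry 3
  2×10+3 = 23 → write 7 carry 2
  6×10+2 = 62 → write 6 carry 7
  2×10+7 = 27 → write 3 carry 3
  0×10+3 = 3 → write 3
  2×10 = 20 → write 4 carry 2
  4×10+2 = 42 → write 2 carry 5
  0×10+5 = 5 → write 5
  3×10 = 30 → write 6 carry 3
  1×10+3 = 13 → write 5 carry 1
  2×10+1 = 21 → write 5 carry 2
  remaining carry: 2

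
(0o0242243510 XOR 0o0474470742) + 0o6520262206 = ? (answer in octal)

First 0o0242243510 XOR 0o0474470742 = 0o0636633252.
Add column by column in base 8, right to left:
  2+6 = 0 carry 1
  5+0+1 = 6
  2+2 = 4
  3+2 = 5
  3+6 = 1 carry 1
  6+2+1 = 1 carry 1
  6+0+1 = 7
  3+2 = 5
  6+5 = 3 carry 1
  0+6+1 = 7

0o7357115460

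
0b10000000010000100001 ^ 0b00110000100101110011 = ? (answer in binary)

0b10110000110101010010

XOR bit by bit (1 where the bits differ):
  10000000010000100001
^ 00110000100101110011
= 10110000110101010010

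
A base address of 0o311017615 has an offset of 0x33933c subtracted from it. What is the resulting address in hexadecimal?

0x2f08c51

0o311017615 = 0x3241f8d in hexadecimal.
Subtract column by column in base 16:
  d-c → 1
  8-3 → 5
  f-3 → c
  1-9 → 8 (borrow)
  4-3-1 → 0
  2-3 → f (borrow)
  3-0-1 → 2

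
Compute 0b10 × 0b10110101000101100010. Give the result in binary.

0b101101010001011000100

Multiply each base-2 digit by 2, carrying:
  0×2 = 0 → write 0
  1×2 = 2 → write 0 carry 1
  0×2+1 = 1 → write 1
  0×2 = 0 → write 0
  0×2 = 0 → write 0
  1×2 = 2 → write 0 carry 1
  1×2+1 = 3 → write 1 carry 1
  0×2+1 = 1 → write 1
  1×2 = 2 → write 0 carry 1
  0×2+1 = 1 → write 1
  0×2 = 0 → write 0
  0×2 = 0 → write 0
  1×2 = 2 → write 0 carry 1
  0×2+1 = 1 → write 1
  1×2 = 2 → write 0 carry 1
  0×2+1 = 1 → write 1
  1×2 = 2 → write 0 carry 1
  1×2+1 = 3 → write 1 carry 1
  0×2+1 = 1 → write 1
  1×2 = 2 → write 0 carry 1
  remaining carry: 1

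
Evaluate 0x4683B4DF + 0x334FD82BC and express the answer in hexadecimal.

0x37B81379B

Add column by column in base 16, right to left:
  F+C = B carry 1
  D+B+1 = 9 carry 1
  4+2+1 = 7
  B+8 = 3 carry 1
  3+D+1 = 1 carry 1
  8+F+1 = 8 carry 1
  6+4+1 = B
  4+3 = 7
  0+3 = 3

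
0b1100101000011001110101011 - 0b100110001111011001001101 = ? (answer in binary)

0b111110110011110101011110

Subtract column by column in base 2:
  1-1 → 0
  1-0 → 1
  0-1 → 1 (borrow)
  1-1-1 → 1 (borrow)
  0-0-1 → 1 (borrow)
  1-0-1 → 0
  0-1 → 1 (borrow)
  1-0-1 → 0
  1-0 → 1
  1-1 → 0
  0-1 → 1 (borrow)
  0-0-1 → 1 (borrow)
  1-1-1 → 1 (borrow)
  1-1-1 → 1 (borrow)
  0-1-1 → 0 (borrow)
  0-1-1 → 0 (borrow)
  0-0-1 → 1 (borrow)
  0-0-1 → 1 (borrow)
  1-0-1 → 0
  0-1 → 1 (borrow)
  1-1-1 → 1 (borrow)
  0-0-1 → 1 (borrow)
  0-0-1 → 1 (borrow)
  1-1-1 → 1 (borrow)
  1-0-1 → 0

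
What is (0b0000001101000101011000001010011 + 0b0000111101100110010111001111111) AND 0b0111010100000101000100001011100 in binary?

Add column by column in base 2, right to left:
  1+1 = 0 carry 1
  1+1+1 = 1 carry 1
  0+1+1 = 0 carry 1
  0+1+1 = 0 carry 1
  1+1+1 = 1 carry 1
  0+1+1 = 0 carry 1
  1+1+1 = 1 carry 1
  0+0+1 = 1
  0+0 = 0
  0+1 = 1
  0+1 = 1
  0+1 = 1
  1+0 = 1
  1+1 = 0 carry 1
  0+0+1 = 1
  1+0 = 1
  0+1 = 1
  1+1 = 0 carry 1
  0+0+1 = 1
  0+0 = 0
  0+1 = 1
  1+1 = 0 carry 1
  0+0+1 = 1
  1+1 = 0 carry 1
  1+1+1 = 1 carry 1
  0+1+1 = 0 carry 1
  0+1+1 = 0 carry 1
  final carry 1
Sum = 0b1001010101011101111011010010; now AND with 0b0111010100000101000100001011100:
  0001001010101011101111011010010
& 0111010100000101000100001011100
= 0001000000000001000100001010000

0b1000000000001000100001010000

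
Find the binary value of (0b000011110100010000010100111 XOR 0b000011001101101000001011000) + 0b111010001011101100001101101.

First 0b000011110100010000010100111 XOR 0b000011001101101000001011000 = 0b000000111001111000011111111.
Add column by column in base 2, right to left:
  1+1 = 0 carry 1
  1+0+1 = 0 carry 1
  1+1+1 = 1 carry 1
  1+1+1 = 1 carry 1
  1+0+1 = 0 carry 1
  1+1+1 = 1 carry 1
  1+1+1 = 1 carry 1
  1+0+1 = 0 carry 1
  0+0+1 = 1
  0+0 = 0
  0+0 = 0
  0+1 = 1
  1+1 = 0 carry 1
  1+0+1 = 0 carry 1
  1+1+1 = 1 carry 1
  1+1+1 = 1 carry 1
  0+1+1 = 0 carry 1
  0+0+1 = 1
  1+1 = 0 carry 1
  1+0+1 = 0 carry 1
  1+0+1 = 0 carry 1
  0+0+1 = 1
  0+1 = 1
  0+0 = 0
  0+1 = 1
  0+1 = 1
  0+1 = 1

0b111011000101100100101101100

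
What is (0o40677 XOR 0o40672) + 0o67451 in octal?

0o67456

First 0o40677 XOR 0o40672 = 0o00005.
Add column by column in base 8, right to left:
  5+1 = 6
  0+5 = 5
  0+4 = 4
  0+7 = 7
  0+6 = 6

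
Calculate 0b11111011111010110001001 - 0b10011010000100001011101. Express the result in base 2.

0b1100001110110100101100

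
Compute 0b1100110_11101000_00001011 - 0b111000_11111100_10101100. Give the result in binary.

Subtract column by column in base 2:
  1-0 → 1
  1-0 → 1
  0-1 → 1 (borrow)
  1-1-1 → 1 (borrow)
  0-0-1 → 1 (borrow)
  0-1-1 → 0 (borrow)
  0-0-1 → 1 (borrow)
  0-1-1 → 0 (borrow)
  0-0-1 → 1 (borrow)
  0-0-1 → 1 (borrow)
  0-1-1 → 0 (borrow)
  1-1-1 → 1 (borrow)
  0-1-1 → 0 (borrow)
  1-1-1 → 1 (borrow)
  1-1-1 → 1 (borrow)
  1-1-1 → 1 (borrow)
  0-0-1 → 1 (borrow)
  1-0-1 → 0
  1-0 → 1
  0-1 → 1 (borrow)
  0-1-1 → 0 (borrow)
  1-1-1 → 1 (borrow)
  1-0-1 → 0

0b1011011110101101011111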